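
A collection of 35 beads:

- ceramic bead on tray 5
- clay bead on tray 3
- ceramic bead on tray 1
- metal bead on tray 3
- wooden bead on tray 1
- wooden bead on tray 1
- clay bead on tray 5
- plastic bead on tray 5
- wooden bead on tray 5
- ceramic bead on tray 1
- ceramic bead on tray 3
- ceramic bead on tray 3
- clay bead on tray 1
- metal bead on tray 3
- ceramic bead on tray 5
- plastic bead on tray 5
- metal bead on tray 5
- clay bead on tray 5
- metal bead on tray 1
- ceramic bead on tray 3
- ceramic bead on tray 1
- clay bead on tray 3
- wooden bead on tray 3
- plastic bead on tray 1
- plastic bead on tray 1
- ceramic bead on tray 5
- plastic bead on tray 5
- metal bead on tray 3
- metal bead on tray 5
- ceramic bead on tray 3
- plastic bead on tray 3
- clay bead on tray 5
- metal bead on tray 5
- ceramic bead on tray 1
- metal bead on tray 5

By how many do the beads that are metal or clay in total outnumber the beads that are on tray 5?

beads that are metal or clay: 14.
beads on tray 5: 14.
14 − 14 = 0.

0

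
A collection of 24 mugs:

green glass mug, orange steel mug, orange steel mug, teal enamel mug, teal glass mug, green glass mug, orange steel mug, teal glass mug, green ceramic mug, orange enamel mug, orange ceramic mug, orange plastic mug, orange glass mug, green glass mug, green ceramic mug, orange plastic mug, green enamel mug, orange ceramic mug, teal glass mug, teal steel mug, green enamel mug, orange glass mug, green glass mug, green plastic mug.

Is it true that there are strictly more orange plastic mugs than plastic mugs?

False

There are 2 orange plastic mugs.
There are 3 plastic mugs.
The claim requires 2 > 3, which does not hold.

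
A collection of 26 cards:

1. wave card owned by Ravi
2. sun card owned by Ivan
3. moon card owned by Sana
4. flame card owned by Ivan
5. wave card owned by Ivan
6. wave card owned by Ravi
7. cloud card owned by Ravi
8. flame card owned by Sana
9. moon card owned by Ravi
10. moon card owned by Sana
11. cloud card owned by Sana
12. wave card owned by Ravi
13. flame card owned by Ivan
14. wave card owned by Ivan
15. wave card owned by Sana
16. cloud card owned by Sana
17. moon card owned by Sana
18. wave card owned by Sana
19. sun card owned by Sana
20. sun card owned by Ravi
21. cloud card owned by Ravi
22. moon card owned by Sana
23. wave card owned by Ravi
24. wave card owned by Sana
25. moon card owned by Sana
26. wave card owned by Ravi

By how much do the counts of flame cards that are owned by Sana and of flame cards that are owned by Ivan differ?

flame cards owned by Sana: 1. flame cards owned by Ivan: 2.
|1 − 2| = 2 − 1 = 1.

1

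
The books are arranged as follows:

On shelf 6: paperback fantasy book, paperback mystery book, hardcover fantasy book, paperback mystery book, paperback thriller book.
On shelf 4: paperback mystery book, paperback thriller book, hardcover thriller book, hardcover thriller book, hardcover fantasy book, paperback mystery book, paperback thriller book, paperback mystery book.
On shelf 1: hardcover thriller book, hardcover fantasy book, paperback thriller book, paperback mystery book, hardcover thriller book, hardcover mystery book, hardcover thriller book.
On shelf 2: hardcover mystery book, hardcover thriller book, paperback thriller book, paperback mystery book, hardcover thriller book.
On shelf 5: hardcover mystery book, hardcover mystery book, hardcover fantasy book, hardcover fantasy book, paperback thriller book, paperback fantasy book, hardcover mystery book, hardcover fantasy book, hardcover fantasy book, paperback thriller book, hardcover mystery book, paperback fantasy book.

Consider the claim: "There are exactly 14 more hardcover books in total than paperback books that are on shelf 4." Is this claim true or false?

False

hardcover books: 20.
paperback books on shelf 4: 5.
The claim requires 20 − 5 (= 15) to equal 14, which does not hold.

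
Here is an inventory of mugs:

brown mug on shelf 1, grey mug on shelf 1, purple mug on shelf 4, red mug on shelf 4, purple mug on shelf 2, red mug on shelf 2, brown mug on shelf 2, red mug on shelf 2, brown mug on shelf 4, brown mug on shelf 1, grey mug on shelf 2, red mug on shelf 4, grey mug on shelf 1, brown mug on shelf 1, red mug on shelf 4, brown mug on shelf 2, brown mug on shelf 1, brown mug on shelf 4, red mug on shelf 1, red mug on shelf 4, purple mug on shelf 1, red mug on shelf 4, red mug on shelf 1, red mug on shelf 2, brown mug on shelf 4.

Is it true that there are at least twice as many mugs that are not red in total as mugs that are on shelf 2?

True

There are 15 mugs that are not red.
There are 7 mugs on shelf 2.
The claim requires 15 ≥ 2 × 7 = 14, which holds.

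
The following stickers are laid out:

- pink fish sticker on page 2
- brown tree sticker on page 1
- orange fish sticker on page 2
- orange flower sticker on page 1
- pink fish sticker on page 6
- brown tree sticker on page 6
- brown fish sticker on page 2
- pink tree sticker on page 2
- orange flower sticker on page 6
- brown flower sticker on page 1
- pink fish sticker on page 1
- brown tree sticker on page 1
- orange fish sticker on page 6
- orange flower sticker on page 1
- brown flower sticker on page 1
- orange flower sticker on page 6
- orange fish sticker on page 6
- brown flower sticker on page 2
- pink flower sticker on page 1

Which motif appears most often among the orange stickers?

flower

Counts by motif (restricted to orange stickers): flower 4, fish 3.
The maximum is 4, held uniquely by flower.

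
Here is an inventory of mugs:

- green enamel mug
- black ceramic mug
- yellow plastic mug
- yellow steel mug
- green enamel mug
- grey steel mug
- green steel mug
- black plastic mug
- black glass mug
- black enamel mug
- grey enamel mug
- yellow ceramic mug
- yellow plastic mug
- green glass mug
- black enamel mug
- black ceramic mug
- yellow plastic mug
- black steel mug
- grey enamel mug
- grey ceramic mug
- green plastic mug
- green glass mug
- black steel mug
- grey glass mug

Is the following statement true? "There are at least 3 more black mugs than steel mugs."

black mugs: 8.
steel mugs: 5.
The claim requires 8 − 5 = 3 ≥ 3, which holds.

True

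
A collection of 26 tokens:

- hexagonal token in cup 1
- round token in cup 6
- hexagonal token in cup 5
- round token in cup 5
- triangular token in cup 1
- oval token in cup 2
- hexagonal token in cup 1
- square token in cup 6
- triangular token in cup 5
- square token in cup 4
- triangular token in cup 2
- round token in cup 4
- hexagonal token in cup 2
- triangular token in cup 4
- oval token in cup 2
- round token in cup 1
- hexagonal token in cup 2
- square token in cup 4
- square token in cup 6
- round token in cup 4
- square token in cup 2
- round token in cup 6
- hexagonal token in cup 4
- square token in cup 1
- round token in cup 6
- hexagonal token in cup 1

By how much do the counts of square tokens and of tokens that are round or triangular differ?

5

square tokens: 6. tokens that are round or triangular: 11.
|6 − 11| = 11 − 6 = 5.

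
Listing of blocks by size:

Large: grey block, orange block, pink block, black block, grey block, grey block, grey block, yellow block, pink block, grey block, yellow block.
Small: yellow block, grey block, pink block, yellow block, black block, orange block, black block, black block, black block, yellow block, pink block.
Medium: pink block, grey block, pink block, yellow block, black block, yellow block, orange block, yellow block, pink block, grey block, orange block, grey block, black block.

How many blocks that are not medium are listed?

22

Total blocks: 35; with the excluded value: 13; remaining 35 − 13 = 22.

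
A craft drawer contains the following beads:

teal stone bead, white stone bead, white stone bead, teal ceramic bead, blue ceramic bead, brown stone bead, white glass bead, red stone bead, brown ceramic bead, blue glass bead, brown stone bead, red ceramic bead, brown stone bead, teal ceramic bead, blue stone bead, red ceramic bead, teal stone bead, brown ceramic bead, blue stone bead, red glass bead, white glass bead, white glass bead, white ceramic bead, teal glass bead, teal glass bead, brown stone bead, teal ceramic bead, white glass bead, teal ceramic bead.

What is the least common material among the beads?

glass

Counts by material: stone 11, ceramic 10, glass 8.
The minimum is 8, held uniquely by glass.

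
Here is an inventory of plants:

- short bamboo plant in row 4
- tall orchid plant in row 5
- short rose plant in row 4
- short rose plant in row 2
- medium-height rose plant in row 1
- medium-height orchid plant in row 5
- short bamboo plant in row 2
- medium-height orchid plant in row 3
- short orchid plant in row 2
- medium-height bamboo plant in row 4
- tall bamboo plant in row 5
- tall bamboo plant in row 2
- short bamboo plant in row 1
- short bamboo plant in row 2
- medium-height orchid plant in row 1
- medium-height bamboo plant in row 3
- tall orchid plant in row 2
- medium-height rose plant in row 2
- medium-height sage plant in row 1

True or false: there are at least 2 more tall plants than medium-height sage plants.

There are 4 tall plants.
There is 1 medium-height sage plant.
The claim requires 4 − 1 = 3 ≥ 2, which holds.

True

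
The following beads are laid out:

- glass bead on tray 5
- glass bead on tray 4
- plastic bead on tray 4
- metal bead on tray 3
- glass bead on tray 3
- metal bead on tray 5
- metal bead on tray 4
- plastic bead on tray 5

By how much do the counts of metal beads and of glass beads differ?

0

metal beads: 3. glass beads: 3.
|3 − 3| = 3 − 3 = 0.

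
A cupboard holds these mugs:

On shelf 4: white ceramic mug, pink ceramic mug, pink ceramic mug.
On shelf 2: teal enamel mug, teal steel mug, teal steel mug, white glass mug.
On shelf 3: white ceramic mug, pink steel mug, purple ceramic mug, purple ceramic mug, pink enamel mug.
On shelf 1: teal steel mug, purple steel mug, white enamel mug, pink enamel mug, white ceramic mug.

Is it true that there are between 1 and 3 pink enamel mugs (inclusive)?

True

pink enamel mugs: 2.
The claim requires 1 ≤ 2 ≤ 3, which holds.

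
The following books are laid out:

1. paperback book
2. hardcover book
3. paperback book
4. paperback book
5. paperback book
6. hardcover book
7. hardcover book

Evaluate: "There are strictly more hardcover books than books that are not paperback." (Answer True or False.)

False

There are 3 hardcover books.
There are 3 books that are not paperback.
The claim requires 3 > 3, which does not hold.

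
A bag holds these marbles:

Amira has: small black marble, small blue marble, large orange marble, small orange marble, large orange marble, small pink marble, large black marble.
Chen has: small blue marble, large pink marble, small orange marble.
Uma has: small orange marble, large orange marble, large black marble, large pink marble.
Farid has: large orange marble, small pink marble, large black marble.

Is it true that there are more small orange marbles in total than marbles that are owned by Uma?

False

small orange marbles: 3.
marbles owned by Uma: 4.
The claim requires 3 > 4, which does not hold.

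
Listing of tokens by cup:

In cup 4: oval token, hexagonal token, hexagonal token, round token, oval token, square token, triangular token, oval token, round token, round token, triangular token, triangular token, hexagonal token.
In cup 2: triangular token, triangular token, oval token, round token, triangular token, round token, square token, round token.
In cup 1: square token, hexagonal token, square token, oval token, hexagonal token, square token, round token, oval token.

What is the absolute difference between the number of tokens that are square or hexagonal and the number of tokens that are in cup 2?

tokens that are square or hexagonal: 10. tokens in cup 2: 8.
|10 − 8| = 10 − 8 = 2.

2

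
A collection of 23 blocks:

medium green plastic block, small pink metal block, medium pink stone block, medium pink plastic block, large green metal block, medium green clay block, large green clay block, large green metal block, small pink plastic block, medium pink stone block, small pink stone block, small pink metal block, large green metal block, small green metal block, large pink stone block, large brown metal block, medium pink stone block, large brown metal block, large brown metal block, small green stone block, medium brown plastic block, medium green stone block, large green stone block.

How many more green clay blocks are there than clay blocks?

green clay blocks: 2.
clay blocks: 2.
2 − 2 = 0.

0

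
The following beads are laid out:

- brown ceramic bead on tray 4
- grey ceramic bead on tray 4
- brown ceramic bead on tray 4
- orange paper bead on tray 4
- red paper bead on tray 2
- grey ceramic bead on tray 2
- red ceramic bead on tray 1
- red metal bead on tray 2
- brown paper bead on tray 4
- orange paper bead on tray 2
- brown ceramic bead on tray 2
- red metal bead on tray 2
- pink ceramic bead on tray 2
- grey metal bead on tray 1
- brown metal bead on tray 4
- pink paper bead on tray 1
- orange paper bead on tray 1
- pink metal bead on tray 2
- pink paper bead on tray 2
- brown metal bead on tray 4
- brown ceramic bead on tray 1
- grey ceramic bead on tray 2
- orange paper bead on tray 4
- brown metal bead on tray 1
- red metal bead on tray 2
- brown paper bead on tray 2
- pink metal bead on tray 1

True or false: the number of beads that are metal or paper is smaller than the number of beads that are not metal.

False

beads that are metal or paper: 18.
beads that are not metal: 18.
The claim requires 18 < 18, which does not hold.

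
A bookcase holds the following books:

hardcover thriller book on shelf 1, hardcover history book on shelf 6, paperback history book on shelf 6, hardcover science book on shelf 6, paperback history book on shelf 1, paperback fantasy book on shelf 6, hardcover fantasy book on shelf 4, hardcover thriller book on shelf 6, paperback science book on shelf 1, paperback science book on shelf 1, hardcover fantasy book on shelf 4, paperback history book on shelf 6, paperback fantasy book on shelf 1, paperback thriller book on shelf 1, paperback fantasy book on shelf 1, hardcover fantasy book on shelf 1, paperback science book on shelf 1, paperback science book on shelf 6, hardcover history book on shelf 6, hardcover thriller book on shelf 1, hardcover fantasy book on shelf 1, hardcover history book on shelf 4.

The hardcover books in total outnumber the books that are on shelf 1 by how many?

hardcover books: 11.
books on shelf 1: 11.
11 − 11 = 0.

0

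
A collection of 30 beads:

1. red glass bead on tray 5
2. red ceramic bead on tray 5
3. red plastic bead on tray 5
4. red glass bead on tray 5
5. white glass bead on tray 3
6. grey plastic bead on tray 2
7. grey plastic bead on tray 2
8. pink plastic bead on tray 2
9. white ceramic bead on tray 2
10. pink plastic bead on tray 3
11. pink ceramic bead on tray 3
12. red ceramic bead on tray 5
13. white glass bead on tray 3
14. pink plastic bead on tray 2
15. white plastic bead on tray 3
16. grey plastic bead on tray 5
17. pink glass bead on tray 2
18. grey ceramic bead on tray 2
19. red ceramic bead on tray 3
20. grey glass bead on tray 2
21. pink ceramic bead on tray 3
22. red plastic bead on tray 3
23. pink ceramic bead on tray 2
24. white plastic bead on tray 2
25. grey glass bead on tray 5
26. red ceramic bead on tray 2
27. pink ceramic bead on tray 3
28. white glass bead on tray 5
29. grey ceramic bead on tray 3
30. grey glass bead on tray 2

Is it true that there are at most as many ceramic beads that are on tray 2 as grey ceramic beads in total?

|ceramic beads on tray 2| = 4.
|grey ceramic beads| = 2.
The claim requires 4 ≤ 2, which does not hold.

False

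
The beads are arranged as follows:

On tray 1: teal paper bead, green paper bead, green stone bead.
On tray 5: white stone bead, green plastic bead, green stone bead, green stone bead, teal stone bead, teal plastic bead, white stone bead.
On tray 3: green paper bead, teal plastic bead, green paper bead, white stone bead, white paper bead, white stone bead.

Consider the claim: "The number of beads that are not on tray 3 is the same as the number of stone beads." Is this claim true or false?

False

|beads that are not on tray 3| = 10.
|stone beads| = 8.
The claim requires 10 = 8, which does not hold.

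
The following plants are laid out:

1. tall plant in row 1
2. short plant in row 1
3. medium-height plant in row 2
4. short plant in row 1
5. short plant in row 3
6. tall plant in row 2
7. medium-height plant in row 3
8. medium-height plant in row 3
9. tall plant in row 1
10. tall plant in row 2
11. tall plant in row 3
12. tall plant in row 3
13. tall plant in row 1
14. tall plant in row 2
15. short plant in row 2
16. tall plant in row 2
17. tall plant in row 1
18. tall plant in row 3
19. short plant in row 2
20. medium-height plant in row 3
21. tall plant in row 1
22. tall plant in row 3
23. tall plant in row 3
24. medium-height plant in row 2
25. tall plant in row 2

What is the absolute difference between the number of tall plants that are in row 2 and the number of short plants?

0

tall plants in row 2: 5. short plants: 5.
|5 − 5| = 5 − 5 = 0.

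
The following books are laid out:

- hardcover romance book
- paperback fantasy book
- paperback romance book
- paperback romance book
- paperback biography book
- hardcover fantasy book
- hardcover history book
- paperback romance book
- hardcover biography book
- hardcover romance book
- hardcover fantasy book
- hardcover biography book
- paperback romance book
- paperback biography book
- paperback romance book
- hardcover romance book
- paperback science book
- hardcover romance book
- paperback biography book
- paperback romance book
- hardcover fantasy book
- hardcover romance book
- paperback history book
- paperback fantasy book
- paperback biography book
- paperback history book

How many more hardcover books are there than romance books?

hardcover books: 11.
romance books: 11.
11 − 11 = 0.

0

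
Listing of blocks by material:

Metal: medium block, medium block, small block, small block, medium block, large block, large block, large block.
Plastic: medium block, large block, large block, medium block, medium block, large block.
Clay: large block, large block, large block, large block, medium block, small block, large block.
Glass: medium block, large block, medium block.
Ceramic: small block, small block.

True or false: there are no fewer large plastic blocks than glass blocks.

|large plastic blocks| = 3.
|glass blocks| = 3.
The claim requires 3 ≥ 3, which holds.

True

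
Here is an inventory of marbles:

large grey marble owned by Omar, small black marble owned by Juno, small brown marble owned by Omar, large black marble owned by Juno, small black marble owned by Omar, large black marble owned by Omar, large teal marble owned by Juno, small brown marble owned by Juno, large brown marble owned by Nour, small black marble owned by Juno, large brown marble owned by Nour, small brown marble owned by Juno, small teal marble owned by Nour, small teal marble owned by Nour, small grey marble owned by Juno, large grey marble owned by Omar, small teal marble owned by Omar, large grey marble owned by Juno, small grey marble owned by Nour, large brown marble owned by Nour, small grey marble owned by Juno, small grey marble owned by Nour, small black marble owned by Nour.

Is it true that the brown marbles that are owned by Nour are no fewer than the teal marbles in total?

False

brown marbles owned by Nour: 3.
teal marbles: 4.
The claim requires 3 ≥ 4, which does not hold.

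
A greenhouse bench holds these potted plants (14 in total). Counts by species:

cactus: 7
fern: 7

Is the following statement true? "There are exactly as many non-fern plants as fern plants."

True

|non-fern plants| = 7.
|fern plants| = 7.
The claim requires 7 = 7, which holds.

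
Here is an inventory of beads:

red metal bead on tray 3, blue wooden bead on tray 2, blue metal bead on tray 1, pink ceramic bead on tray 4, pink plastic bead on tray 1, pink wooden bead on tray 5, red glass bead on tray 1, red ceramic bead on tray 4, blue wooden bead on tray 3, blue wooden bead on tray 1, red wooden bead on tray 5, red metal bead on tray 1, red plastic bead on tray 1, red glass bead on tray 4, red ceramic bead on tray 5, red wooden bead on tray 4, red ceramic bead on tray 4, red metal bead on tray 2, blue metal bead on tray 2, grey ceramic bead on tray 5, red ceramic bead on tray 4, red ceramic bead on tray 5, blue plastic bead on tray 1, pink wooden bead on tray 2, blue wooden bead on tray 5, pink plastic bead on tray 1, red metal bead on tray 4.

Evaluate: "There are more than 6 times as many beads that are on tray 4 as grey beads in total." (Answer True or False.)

True

|beads on tray 4| = 7.
|grey beads| = 1.
The claim requires 7 > 6 × 1 = 6, which holds.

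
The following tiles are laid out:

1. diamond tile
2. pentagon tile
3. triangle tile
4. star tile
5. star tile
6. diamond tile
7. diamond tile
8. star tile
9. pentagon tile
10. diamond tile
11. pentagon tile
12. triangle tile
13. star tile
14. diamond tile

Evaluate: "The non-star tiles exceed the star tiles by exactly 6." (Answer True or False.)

|non-star tiles| = 10.
|star tiles| = 4.
The claim requires 10 − 4 (= 6) to equal 6, which holds.

True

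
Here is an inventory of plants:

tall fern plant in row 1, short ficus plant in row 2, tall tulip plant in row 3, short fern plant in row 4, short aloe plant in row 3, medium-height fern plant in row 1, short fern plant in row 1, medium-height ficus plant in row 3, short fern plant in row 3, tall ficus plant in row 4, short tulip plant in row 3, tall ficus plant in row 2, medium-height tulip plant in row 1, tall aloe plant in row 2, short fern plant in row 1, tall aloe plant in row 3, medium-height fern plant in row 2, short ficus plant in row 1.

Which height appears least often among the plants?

medium-height

Counts by height: short 8, tall 6, medium-height 4.
The minimum is 4, held uniquely by medium-height.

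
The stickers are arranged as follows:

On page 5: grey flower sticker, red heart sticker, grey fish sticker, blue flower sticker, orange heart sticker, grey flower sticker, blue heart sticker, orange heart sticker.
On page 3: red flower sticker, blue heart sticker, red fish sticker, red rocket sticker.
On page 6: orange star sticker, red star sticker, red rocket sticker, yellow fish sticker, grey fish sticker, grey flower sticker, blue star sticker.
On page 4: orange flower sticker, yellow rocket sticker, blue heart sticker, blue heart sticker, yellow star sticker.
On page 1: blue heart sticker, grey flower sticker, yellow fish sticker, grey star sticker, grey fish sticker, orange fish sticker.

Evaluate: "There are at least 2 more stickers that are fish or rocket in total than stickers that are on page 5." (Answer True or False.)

True

stickers that are fish or rocket: 10.
stickers on page 5: 8.
The claim requires 10 − 8 = 2 ≥ 2, which holds.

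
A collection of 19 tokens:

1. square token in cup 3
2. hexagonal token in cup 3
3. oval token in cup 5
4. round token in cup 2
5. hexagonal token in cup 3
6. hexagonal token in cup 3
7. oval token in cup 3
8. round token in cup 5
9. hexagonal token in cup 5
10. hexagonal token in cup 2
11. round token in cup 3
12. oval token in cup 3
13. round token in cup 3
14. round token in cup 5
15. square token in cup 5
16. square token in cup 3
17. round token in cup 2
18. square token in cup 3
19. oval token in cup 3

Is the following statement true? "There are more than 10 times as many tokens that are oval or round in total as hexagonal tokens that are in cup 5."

|tokens that are oval or round| = 10.
|hexagonal tokens in cup 5| = 1.
The claim requires 10 > 10 × 1 = 10, which does not hold.

False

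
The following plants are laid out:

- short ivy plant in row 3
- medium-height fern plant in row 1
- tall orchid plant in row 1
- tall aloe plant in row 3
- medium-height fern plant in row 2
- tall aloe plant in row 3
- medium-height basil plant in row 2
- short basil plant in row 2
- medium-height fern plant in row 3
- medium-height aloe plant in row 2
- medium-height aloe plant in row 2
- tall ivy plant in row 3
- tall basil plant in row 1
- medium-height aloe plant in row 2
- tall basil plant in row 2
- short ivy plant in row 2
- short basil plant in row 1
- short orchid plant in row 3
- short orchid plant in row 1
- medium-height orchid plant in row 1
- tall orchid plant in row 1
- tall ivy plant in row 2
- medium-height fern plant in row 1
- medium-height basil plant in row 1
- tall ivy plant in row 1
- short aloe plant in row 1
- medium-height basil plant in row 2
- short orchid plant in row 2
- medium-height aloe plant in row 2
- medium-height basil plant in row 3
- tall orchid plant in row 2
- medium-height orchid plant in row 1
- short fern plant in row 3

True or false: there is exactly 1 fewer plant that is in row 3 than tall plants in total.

False

plants in row 3: 8.
tall plants: 10.
The claim requires 10 − 8 (= 2) to equal 1, which does not hold.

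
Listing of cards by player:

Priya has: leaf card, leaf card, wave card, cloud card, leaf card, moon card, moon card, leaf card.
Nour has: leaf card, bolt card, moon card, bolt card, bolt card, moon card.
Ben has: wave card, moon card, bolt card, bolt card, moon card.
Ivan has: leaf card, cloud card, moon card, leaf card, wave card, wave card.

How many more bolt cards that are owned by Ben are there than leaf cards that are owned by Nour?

bolt cards owned by Ben: 2.
leaf cards owned by Nour: 1.
2 − 1 = 1.

1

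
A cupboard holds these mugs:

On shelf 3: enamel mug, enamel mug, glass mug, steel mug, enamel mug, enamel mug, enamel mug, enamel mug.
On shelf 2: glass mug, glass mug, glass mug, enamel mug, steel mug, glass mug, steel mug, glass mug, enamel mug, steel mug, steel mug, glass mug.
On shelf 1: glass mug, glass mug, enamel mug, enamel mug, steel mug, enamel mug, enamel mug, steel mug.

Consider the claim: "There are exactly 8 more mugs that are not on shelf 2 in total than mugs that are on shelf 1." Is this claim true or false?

There are 16 mugs that are not on shelf 2.
There are 8 mugs on shelf 1.
The claim requires 16 − 8 (= 8) to equal 8, which holds.

True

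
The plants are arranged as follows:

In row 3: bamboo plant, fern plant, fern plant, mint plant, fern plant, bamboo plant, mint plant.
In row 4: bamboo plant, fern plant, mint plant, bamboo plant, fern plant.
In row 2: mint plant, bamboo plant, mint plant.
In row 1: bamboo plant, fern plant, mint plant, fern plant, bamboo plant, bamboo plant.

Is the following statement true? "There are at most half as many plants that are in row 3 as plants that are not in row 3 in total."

True

There are 7 plants in row 3.
There are 14 plants that are not in row 3.
The claim requires 2 × 7 = 14 ≤ 14, which holds.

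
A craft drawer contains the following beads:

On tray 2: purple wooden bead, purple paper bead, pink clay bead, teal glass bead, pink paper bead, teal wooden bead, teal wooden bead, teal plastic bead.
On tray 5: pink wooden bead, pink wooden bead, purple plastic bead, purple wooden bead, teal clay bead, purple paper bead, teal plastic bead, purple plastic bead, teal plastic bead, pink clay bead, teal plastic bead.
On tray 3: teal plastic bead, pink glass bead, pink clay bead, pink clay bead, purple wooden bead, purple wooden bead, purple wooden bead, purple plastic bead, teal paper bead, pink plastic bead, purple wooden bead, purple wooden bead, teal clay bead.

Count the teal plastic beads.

5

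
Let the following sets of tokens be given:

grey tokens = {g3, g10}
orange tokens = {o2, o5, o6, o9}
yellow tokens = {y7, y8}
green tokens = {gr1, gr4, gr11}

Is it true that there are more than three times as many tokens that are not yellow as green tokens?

False

tokens that are not yellow: 9.
green tokens: 3.
The claim requires 9 > 3 × 3 = 9, which does not hold.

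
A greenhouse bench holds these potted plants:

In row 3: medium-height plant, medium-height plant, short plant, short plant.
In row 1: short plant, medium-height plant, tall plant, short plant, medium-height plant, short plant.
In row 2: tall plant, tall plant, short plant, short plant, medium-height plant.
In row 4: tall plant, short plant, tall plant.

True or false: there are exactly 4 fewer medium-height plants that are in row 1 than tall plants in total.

False

|medium-height plants in row 1| = 2.
|tall plants| = 5.
The claim requires 5 − 2 (= 3) to equal 4, which does not hold.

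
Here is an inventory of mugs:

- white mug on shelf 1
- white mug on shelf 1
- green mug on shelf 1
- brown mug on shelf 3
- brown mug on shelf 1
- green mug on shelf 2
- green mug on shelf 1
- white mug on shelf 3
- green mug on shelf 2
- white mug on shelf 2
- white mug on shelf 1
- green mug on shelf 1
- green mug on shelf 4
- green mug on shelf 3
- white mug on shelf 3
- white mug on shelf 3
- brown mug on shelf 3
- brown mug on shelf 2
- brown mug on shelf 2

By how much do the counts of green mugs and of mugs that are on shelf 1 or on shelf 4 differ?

green mugs: 7. mugs on shelf 1 or on shelf 4: 8.
|7 − 8| = 8 − 7 = 1.

1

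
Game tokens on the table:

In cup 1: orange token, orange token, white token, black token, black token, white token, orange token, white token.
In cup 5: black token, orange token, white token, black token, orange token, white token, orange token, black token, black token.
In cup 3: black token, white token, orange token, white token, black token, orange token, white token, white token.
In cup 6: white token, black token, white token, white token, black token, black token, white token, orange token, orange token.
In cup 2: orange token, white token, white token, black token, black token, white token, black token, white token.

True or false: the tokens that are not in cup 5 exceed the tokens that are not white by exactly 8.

True

|tokens that are not in cup 5| = 33.
|tokens that are not white| = 25.
The claim requires 33 − 25 (= 8) to equal 8, which holds.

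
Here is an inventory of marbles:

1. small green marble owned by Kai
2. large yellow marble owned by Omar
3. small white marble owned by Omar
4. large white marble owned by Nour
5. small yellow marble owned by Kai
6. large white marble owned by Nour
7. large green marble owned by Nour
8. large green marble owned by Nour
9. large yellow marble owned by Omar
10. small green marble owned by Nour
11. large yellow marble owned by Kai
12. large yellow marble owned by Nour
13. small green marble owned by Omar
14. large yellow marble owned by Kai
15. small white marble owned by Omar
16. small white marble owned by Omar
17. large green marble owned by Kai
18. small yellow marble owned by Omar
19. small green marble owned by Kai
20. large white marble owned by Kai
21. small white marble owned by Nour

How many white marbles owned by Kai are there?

1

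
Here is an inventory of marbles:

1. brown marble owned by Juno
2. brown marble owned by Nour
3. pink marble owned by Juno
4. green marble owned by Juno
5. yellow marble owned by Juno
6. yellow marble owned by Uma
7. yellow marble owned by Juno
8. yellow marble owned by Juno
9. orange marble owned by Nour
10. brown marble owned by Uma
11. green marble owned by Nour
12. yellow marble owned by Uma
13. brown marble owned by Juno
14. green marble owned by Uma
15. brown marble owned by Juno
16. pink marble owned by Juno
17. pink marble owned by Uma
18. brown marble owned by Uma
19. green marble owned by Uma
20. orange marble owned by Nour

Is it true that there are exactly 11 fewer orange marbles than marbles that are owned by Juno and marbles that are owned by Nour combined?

True

|orange marbles| = 2.
marbles owned by Juno: 9; marbles owned by Nour: 4; combined: 9 + 4 = 13.
The claim requires 13 − 2 (= 11) to equal 11, which holds.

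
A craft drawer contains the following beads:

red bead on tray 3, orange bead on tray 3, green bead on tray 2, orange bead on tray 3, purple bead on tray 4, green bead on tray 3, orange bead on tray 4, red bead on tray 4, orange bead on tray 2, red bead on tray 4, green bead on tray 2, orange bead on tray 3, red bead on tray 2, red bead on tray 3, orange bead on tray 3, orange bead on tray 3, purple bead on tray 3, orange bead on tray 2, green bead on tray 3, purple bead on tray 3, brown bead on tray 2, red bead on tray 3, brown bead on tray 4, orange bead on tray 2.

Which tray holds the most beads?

tray 3

Counts by tray: tray 3→12, tray 2→7, tray 4→5.
The maximum is 12, held uniquely by tray 3.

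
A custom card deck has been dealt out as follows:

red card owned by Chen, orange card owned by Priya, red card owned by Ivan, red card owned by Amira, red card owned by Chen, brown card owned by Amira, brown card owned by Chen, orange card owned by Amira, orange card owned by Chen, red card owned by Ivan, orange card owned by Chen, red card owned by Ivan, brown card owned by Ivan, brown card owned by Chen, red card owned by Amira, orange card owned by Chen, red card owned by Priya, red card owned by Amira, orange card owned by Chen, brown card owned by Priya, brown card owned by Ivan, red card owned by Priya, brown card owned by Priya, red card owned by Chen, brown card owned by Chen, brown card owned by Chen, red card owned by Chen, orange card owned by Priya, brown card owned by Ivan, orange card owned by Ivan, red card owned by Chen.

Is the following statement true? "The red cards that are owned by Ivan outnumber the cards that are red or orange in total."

|red cards owned by Ivan| = 3.
|cards that are red or orange| = 21.
The claim requires 3 > 21, which does not hold.

False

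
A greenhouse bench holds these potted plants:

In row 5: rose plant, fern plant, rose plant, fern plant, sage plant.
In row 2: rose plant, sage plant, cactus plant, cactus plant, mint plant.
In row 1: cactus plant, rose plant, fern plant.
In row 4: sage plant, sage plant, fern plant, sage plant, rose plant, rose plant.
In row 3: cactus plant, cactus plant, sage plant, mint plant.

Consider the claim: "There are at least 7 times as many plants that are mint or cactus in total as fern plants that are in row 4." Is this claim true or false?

plants that are mint or cactus: 7.
fern plants in row 4: 1.
The claim requires 7 ≥ 7 × 1 = 7, which holds.

True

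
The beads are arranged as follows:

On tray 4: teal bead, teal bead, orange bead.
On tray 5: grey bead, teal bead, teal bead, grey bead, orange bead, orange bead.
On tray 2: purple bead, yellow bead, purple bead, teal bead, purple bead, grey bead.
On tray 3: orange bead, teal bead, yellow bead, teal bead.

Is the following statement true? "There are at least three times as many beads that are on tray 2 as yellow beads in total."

There are 6 beads on tray 2.
There are 2 yellow beads.
The claim requires 6 ≥ 3 × 2 = 6, which holds.

True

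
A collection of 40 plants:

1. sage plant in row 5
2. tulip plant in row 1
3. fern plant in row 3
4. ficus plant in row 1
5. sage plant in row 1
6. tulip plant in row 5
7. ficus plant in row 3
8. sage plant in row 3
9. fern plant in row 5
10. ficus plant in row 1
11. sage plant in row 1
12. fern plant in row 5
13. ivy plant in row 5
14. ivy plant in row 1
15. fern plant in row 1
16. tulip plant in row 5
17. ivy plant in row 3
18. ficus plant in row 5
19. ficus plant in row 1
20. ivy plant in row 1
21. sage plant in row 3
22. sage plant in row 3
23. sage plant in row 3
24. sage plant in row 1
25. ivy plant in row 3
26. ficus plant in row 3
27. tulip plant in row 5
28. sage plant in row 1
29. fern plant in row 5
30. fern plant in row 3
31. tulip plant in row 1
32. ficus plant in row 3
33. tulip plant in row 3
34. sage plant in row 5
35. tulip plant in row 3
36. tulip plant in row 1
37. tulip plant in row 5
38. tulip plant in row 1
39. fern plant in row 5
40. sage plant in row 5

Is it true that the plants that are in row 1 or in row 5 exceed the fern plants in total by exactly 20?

plants in row 1 or in row 5: 27.
fern plants: 7.
The claim requires 27 − 7 (= 20) to equal 20, which holds.

True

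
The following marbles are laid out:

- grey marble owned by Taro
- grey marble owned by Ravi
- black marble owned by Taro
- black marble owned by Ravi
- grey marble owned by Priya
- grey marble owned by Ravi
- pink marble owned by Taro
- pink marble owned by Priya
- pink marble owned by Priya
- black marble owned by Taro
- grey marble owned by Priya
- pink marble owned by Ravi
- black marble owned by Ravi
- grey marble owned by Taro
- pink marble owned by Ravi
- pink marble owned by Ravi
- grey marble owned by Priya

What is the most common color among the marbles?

grey

Counts by color: grey 7, pink 6, black 4.
The maximum is 7, held uniquely by grey.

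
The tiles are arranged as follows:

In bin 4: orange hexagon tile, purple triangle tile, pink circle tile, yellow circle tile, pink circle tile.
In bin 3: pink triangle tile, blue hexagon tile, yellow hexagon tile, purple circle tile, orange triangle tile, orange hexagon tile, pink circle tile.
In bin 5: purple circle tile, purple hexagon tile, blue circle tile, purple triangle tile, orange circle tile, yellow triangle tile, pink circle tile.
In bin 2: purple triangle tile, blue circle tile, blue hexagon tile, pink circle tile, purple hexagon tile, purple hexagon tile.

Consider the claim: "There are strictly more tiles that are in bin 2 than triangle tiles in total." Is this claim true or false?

False

tiles in bin 2: 6.
triangle tiles: 6.
The claim requires 6 > 6, which does not hold.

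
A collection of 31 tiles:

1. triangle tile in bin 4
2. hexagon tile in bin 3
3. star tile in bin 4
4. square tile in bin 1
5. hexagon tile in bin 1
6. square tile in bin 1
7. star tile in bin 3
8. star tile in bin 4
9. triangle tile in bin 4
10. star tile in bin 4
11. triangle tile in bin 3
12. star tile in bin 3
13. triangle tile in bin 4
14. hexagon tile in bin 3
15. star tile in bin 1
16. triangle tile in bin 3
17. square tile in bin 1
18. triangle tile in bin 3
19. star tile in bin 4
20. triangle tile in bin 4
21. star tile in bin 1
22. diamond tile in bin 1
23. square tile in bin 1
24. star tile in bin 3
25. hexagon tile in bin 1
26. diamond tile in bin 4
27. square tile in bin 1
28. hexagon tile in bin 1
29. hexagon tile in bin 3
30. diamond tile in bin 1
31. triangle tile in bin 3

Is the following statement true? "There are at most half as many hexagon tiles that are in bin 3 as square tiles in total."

There are 3 hexagon tiles in bin 3.
There are 5 square tiles.
The claim requires 2 × 3 = 6 ≤ 5, which does not hold.

False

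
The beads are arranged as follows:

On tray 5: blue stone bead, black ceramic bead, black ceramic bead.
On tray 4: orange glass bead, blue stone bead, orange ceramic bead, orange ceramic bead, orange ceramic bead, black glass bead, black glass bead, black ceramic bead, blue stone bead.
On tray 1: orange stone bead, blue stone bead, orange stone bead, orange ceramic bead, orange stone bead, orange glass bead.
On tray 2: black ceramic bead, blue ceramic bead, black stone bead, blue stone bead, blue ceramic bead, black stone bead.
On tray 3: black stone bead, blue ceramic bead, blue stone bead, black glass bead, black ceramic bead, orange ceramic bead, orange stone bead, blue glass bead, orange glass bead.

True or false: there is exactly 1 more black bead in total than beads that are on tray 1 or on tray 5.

There are 11 black beads.
There are 9 beads on tray 1 or on tray 5.
The claim requires 11 − 9 (= 2) to equal 1, which does not hold.

False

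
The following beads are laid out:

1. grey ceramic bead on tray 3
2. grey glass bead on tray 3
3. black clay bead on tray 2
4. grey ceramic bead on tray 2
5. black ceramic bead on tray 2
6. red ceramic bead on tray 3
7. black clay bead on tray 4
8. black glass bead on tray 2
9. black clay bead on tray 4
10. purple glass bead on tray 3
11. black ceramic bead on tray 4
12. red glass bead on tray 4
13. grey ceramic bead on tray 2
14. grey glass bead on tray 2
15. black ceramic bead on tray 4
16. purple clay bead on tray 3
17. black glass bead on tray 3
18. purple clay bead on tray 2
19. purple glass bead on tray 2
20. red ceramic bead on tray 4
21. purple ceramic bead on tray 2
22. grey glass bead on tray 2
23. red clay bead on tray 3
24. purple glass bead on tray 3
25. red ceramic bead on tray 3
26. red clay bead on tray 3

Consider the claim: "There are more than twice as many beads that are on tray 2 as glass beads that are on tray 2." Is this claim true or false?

True

beads on tray 2: 10.
glass beads on tray 2: 4.
The claim requires 10 > 2 × 4 = 8, which holds.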